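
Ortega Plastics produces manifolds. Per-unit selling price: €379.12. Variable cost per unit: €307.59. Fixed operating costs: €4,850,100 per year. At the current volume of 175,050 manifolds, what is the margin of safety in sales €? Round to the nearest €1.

Unit CM = price − variable cost = €379.12 − €307.59 = €71.53. Break-even units = €4,850,100 ÷ €71.53 = 67,805.12; break-even revenue = 67,805.12 × €379.12 = €25,706,275.86.
Actual sales revenue = 175,050 × €379.12 = €66,364,956.00.
Margin of safety = €66,364,956.00 − €25,706,275.86 = €40,658,680.

€40,658,680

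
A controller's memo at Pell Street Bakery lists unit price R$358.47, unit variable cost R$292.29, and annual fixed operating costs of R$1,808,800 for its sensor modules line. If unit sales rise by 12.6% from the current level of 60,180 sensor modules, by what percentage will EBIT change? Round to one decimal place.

+23.1%

Contribution at this volume is 60,180 × R$66.18 = R$3,982,712.40.
EBIT = R$3,982,712.40 − R$1,808,800 = R$2,173,912.40.
Degree of operating leverage = R$3,982,712.40 / R$2,173,912.40 = 1.8320.
%ΔEBIT = DOL × %ΔSales = 1.8320 × +12.6% = +23.1%.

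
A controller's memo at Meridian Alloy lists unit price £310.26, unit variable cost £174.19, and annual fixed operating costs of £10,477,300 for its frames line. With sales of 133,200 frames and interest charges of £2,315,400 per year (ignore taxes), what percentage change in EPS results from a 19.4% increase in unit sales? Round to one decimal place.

+65.9%

Contribution at this volume is 133,200 × £136.07 = £18,124,524.00.
EBIT = £18,124,524.00 − £10,477,300 = £7,647,224.00.
Interest = £2,315,400.00, so EBIT − I = £5,331,824.00.
Degree of combined leverage = contribution ÷ (EBIT − I) = £18,124,524.00 ÷ £5,331,824.00 = 3.3993.
%ΔEPS = DCL × %ΔSales = 3.3993 × +19.4% = +65.9%.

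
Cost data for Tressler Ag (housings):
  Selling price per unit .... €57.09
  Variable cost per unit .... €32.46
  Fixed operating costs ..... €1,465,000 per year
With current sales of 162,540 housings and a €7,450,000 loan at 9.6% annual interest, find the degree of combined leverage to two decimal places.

2.20

Contribution at this volume is 162,540 × €24.63 = €4,003,360.20.
EBIT = €4,003,360.20 − €1,465,000 = €2,538,360.20. Interest = €715,200.00.
DOL = €4,003,360.20 ÷ €2,538,360.20 = 1.5771; DFL = €2,538,360.20 ÷ €1,823,160.20 = 1.3923.
Combined leverage = 1.5771 × 1.3923 = 2.1958.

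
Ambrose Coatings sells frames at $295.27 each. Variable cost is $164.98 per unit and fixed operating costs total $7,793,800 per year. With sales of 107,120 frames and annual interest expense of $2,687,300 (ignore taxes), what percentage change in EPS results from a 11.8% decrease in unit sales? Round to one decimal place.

Contribution at this volume is 107,120 × $130.29 = $13,956,664.80.
EBIT = $13,956,664.80 − $7,793,800 = $6,162,864.80.
After interest of $2,687,300.00, pre-tax earnings = $3,475,564.80.
Degree of combined leverage = contribution ÷ (EBIT − I) = $13,956,664.80 ÷ $3,475,564.80 = 4.0157.
%ΔEPS = DCL × %ΔSales = 4.0157 × -11.8% = -47.4%.

-47.4%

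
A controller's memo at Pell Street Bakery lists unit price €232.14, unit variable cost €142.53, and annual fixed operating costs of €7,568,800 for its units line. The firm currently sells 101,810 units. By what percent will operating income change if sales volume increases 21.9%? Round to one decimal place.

+128.5%

Contribution at this volume is 101,810 × €89.61 = €9,123,194.10.
Subtracting fixed costs: EBIT = €9,123,194.10 − €7,568,800 = €1,554,394.10.
DOL = contribution ÷ EBIT = €9,123,194.10 ÷ €1,554,394.10 = 5.8693.
So EBIT moves 5.8693 × (+21.9%) = +128.5%.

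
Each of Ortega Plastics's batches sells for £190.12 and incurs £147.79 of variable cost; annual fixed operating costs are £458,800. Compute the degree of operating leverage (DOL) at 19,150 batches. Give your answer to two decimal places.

2.30

At 19,150 units, contribution = 19,150 × £42.33 = £810,619.50.
EBIT = £810,619.50 − £458,800 = £351,819.50.
DOL = contribution ÷ EBIT = £810,619.50 ÷ £351,819.50 = 2.3041.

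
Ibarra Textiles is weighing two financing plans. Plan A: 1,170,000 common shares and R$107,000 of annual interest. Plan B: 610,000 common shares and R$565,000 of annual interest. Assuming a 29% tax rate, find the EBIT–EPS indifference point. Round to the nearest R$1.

R$1,063,893

Set EPS_A = EPS_B: (EBIT − R$107,000)(1 − 0.29) ÷ 1,170,000 = (EBIT − R$565,000)(1 − 0.29) ÷ 610,000.
The (1 − t) factor cancels: (EBIT − 107,000) × 610,000 = (EBIT − 565,000) × 1,170,000.
Solving, EBIT = (565,000·1,170,000 − 107,000·610,000) / (1,170,000 − 610,000) = 595,780,000,000 / 560,000 = 1,063,892.86.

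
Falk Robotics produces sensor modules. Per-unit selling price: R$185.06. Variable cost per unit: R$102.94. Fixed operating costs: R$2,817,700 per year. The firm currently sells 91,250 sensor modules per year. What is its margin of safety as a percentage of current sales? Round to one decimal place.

Each unit contributes R$185.06 − R$102.94 = R$82.12. Break-even units = R$2,817,700 ÷ R$82.12 = 34,311.98; break-even revenue = 34,311.98 × R$185.06 = R$6,349,775.47.
Actual sales revenue = 91,250 × R$185.06 = R$16,886,725.00.
Margin of safety = (R$16,886,725.00 − R$6,349,775.47) ÷ R$16,886,725.00 = 62.4%.

62.4%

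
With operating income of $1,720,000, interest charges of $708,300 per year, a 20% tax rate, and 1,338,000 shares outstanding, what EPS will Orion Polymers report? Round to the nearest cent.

Pre-tax income = $1,720,000 − $708,300.00 = $1,011,700.00.
After tax at 20%: net income = $1,011,700.00 × 0.80 = $809,360.00.
Per share: $809,360.00 / 1,338,000 shares = $0.60.

$0.60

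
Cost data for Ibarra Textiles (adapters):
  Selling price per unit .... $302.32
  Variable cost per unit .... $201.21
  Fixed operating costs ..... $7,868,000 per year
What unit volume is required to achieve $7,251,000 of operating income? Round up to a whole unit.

Unit CM = price − variable cost = $302.32 − $201.21 = $101.11.
Required volume = (fixed costs + target profit) ÷ CM = ($7,868,000 + $7,251,000) ÷ $101.11 = 149,530.21, so 149,531 adapters.

149,531 adapters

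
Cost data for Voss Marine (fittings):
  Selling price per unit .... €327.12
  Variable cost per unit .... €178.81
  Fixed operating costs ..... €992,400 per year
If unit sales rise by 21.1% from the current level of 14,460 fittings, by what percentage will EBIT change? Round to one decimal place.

+39.3%

At 14,460 units, contribution = 14,460 × €148.31 = €2,144,562.60.
EBIT = €2,144,562.60 − €992,400 = €1,152,162.60.
So DOL = total CM / EBIT = €2,144,562.60 / €1,152,162.60 = 1.8613.
%ΔEBIT = DOL × %ΔSales = 1.8613 × +21.1% = +39.3%.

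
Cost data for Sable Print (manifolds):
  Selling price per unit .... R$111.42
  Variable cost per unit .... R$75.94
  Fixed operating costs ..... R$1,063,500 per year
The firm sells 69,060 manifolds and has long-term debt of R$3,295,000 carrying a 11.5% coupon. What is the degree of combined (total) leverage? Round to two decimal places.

Total contribution margin = 69,060 × R$35.48 = R$2,450,248.80.
Subtracting fixed costs: EBIT = R$2,450,248.80 − R$1,063,500 = R$1,386,748.80. Interest = R$378,925.00, so EBIT − I = R$1,007,823.80.
Degree of total leverage = total CM / (EBIT − interest) = R$2,450,248.80 / R$1,007,823.80 = 2.4312.

2.43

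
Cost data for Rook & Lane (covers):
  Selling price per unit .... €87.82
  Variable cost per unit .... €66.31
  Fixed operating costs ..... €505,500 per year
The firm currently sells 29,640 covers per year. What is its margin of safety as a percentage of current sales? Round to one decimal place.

20.7%

Unit CM = price − variable cost = €87.82 − €66.31 = €21.51. Break-even units = €505,500 ÷ €21.51 = 23,500.70; break-even revenue = 23,500.70 × €87.82 = €2,063,831.24.
Current sales = 29,640 × €87.82 = €2,602,984.80.
Margin of safety = (€2,602,984.80 − €2,063,831.24) ÷ €2,602,984.80 = 20.7%.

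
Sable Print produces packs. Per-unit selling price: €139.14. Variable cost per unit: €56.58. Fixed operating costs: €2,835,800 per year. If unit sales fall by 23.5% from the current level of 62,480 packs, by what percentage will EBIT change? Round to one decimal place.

-52.2%

At 62,480 units, contribution = 62,480 × €82.56 = €5,158,348.80.
Subtracting fixed costs: EBIT = €5,158,348.80 − €2,835,800 = €2,322,548.80.
So DOL = total CM / EBIT = €5,158,348.80 / €2,322,548.80 = 2.2210.
So EBIT moves 2.2210 × (-23.5%) = -52.2%.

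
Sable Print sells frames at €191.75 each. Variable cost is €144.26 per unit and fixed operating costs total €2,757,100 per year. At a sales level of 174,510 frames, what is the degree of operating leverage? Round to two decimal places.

1.50

Contribution at this volume is 174,510 × €47.49 = €8,287,479.90.
Subtracting fixed costs: EBIT = €8,287,479.90 − €2,757,100 = €5,530,379.90.
Degree of operating leverage = €8,287,479.90 / €5,530,379.90 = 1.4985.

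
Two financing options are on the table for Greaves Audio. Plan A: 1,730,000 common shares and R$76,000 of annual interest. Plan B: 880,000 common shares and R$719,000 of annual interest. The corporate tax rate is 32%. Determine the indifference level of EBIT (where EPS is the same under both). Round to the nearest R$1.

R$1,384,694

At indifference, (EBIT − 76,000)(1 − t)/1,730,000 = (EBIT − 719,000)(1 − t)/880,000.
The (1 − t) factor cancels: (EBIT − 76,000) × 880,000 = (EBIT − 719,000) × 1,730,000.
Solving, EBIT = (719,000·1,730,000 − 76,000·880,000) / (1,730,000 − 880,000) = 1,176,990,000,000 / 850,000 = 1,384,694.12.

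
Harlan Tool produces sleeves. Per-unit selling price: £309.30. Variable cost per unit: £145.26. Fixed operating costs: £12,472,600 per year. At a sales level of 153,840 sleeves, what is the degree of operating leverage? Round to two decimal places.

1.98

Contribution at this volume is 153,840 × £164.04 = £25,235,913.60.
EBIT = £25,235,913.60 − £12,472,600 = £12,763,313.60.
Degree of operating leverage = £25,235,913.60 / £12,763,313.60 = 1.9772.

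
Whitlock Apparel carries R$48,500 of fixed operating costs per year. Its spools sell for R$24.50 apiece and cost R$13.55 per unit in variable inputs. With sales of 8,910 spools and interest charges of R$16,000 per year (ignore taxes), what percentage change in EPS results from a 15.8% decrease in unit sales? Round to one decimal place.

-46.6%

Total contribution margin = 8,910 × R$10.95 = R$97,564.50.
Subtracting fixed costs: EBIT = R$97,564.50 − R$48,500 = R$49,064.50.
Interest = R$16,000.00, so EBIT − I = R$33,064.50.
DCL = total CM / (EBIT − I) = R$97,564.50 / R$33,064.50 = 2.9507.
%ΔEPS = DCL × %ΔSales = 2.9507 × -15.8% = -46.6%.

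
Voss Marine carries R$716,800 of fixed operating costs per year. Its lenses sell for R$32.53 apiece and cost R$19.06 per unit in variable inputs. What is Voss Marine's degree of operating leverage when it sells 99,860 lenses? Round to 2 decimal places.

2.14

Total contribution margin = 99,860 × R$13.47 = R$1,345,114.20.
Subtracting fixed costs: EBIT = R$1,345,114.20 − R$716,800 = R$628,314.20.
Degree of operating leverage = R$1,345,114.20 / R$628,314.20 = 2.1408.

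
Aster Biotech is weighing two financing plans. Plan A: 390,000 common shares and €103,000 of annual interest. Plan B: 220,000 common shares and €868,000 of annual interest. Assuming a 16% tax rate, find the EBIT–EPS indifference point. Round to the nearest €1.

Set EPS_A = EPS_B: (EBIT − €103,000)(1 − 0.16) ÷ 390,000 = (EBIT − €868,000)(1 − 0.16) ÷ 220,000.
Cancelling (1 − t) and cross-multiplying: 220,000·(EBIT − 103,000) = 390,000·(EBIT − 868,000).
EBIT × (390,000 − 220,000) = 868,000 × 390,000 − 103,000 × 220,000 = 315,860,000,000, so EBIT = 315,860,000,000 ÷ 170,000 = 1,858,000.00.

€1,858,000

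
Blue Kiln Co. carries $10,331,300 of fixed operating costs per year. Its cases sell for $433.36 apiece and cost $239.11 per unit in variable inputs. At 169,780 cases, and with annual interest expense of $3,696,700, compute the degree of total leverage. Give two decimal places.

Total contribution margin = 169,780 × $194.25 = $32,979,765.00.
EBIT = $32,979,765.00 − $10,331,300 = $22,648,465.00. Interest = $3,696,700.00.
DOL = $32,979,765.00 ÷ $22,648,465.00 = 1.4562; DFL = $22,648,465.00 ÷ $18,951,765.00 = 1.1951.
DCL = DOL × DFL = 1.4562 × 1.1951 = 1.7403.

1.74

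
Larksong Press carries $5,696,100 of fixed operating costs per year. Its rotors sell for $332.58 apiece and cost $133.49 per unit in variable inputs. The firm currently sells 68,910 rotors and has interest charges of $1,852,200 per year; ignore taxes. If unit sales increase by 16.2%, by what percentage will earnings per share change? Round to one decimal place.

Contribution at this volume is 68,910 × $199.09 = $13,719,291.90.
EBIT = $13,719,291.90 − $5,696,100 = $8,023,191.90.
After interest of $1,852,200.00, pre-tax earnings = $6,170,991.90.
Degree of combined leverage = contribution ÷ (EBIT − I) = $13,719,291.90 ÷ $6,170,991.90 = 2.2232.
EPS therefore changes by 2.2232 × (+16.2%) = +36.0%.

+36.0%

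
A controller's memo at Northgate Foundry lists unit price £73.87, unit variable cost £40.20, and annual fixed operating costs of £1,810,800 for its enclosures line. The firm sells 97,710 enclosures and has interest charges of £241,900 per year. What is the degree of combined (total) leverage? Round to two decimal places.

Total contribution margin = 97,710 × £33.67 = £3,289,895.70.
Subtracting fixed costs: EBIT = £3,289,895.70 − £1,810,800 = £1,479,095.70. Interest = £241,900.00, so EBIT − I = £1,237,195.70.
DCL = contribution ÷ (EBIT − I) = £3,289,895.70 ÷ £1,237,195.70 = 2.6592.

2.66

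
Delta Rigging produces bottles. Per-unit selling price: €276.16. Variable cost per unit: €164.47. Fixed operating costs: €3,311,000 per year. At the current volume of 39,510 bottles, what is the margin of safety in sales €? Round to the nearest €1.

Unit CM = price − variable cost = €276.16 − €164.47 = €111.69. Break-even units = €3,311,000 ÷ €111.69 = 29,644.55; break-even revenue = 29,644.55 × €276.16 = €8,186,639.45.
Current sales = 39,510 × €276.16 = €10,911,081.60.
Margin of safety = €10,911,081.60 − €8,186,639.45 = €2,724,442.

€2,724,442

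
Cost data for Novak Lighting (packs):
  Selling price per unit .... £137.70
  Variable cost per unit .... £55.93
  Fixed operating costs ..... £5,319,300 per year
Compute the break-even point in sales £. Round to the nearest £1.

Contribution margin per unit = £137.70 − £55.93 = £81.77, a CM ratio of £81.77 ÷ £137.70 = 0.5938.
Break-even sales = FC ÷ CM ratio = £5,319,300 × £137.70 / £81.77 = £8,957,657.

£8,957,657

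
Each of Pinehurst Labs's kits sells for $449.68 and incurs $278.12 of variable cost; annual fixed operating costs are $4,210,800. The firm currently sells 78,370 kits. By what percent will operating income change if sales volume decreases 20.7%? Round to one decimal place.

Total contribution margin = 78,370 × $171.56 = $13,445,157.20.
Subtracting fixed costs: EBIT = $13,445,157.20 − $4,210,800 = $9,234,357.20.
So DOL = total CM / EBIT = $13,445,157.20 / $9,234,357.20 = 1.4560.
%ΔEBIT = DOL × %ΔSales = 1.4560 × -20.7% = -30.1%.

-30.1%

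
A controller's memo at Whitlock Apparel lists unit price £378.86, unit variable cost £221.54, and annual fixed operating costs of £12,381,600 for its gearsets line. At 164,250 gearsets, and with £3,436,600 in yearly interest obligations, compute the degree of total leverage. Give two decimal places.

Total contribution margin = 164,250 × £157.32 = £25,839,810.00.
Operating income = contribution − fixed costs = £25,839,810.00 − £12,381,600 = £13,458,210.00. Interest = £3,436,600.00, so EBIT − I = £10,021,610.00.
Degree of total leverage = total CM / (EBIT − interest) = £25,839,810.00 / £10,021,610.00 = 2.5784.

2.58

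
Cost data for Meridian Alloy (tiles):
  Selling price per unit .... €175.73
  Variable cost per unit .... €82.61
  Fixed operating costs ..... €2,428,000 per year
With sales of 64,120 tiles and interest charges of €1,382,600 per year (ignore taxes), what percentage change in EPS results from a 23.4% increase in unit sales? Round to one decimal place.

Total contribution margin = 64,120 × €93.12 = €5,970,854.40.
Subtracting fixed costs: EBIT = €5,970,854.40 − €2,428,000 = €3,542,854.40.
After interest of €1,382,600.00, pre-tax earnings = €2,160,254.40.
DCL = total CM / (EBIT − I) = €5,970,854.40 / €2,160,254.40 = 2.7640.
EPS therefore changes by 2.7640 × (+23.4%) = +64.7%.

+64.7%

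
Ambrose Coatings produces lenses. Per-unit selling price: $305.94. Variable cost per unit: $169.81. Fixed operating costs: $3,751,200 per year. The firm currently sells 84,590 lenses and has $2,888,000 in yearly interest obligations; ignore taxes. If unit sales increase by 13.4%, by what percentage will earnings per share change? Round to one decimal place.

+31.6%

Contribution at this volume is 84,590 × $136.13 = $11,515,236.70.
EBIT = $11,515,236.70 − $3,751,200 = $7,764,036.70.
After interest of $2,888,000.00, pre-tax earnings = $4,876,036.70.
Degree of combined leverage = contribution ÷ (EBIT − I) = $11,515,236.70 ÷ $4,876,036.70 = 2.3616.
EPS therefore changes by 2.3616 × (+13.4%) = +31.6%.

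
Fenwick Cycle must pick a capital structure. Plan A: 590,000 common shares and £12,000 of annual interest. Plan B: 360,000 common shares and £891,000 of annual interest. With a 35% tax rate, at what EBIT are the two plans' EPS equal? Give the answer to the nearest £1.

£2,266,826

Set EPS_A = EPS_B: (EBIT − £12,000)(1 − 0.35) ÷ 590,000 = (EBIT − £891,000)(1 − 0.35) ÷ 360,000.
The (1 − t) factor cancels: (EBIT − 12,000) × 360,000 = (EBIT − 891,000) × 590,000.
Solving, EBIT = (891,000·590,000 − 12,000·360,000) / (590,000 − 360,000) = 521,370,000,000 / 230,000 = 2,266,826.09.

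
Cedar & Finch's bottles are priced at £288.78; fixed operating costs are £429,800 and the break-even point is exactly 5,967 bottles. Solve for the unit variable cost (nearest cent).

£216.75

At break-even, FC = Q × (P − VC), so P − VC = £429,800 ÷ 5,967 = £72.0295.
Hence VC = price − CM = £288.78 − £72.0295 = £216.75.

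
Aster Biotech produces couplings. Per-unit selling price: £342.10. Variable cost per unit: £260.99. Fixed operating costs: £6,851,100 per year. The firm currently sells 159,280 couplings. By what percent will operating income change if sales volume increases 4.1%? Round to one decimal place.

Contribution at this volume is 159,280 × £81.11 = £12,919,200.80.
Operating income = contribution − fixed costs = £12,919,200.80 − £6,851,100 = £6,068,100.80.
So DOL = total CM / EBIT = £12,919,200.80 / £6,068,100.80 = 2.1290.
%ΔEBIT = DOL × %ΔSales = 2.1290 × +4.1% = +8.7%.

+8.7%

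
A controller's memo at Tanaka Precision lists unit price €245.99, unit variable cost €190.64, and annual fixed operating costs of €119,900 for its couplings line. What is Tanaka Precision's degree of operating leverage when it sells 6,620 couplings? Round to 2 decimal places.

1.49

Total contribution margin = 6,620 × €55.35 = €366,417.00.
Operating income = contribution − fixed costs = €366,417.00 − €119,900 = €246,517.00.
So DOL = total CM / EBIT = €366,417.00 / €246,517.00 = 1.4864.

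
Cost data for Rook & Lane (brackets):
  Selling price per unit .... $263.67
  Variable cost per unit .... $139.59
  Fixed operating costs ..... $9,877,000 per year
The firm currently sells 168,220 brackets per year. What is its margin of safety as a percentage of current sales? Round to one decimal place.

Unit CM = price − variable cost = $263.67 − $139.59 = $124.08. Break-even units = $9,877,000 ÷ $124.08 = 79,601.87; break-even revenue = 79,601.87 × $263.67 = $20,988,625.00.
Actual sales revenue = 168,220 × $263.67 = $44,354,567.40.
Margin of safety = ($44,354,567.40 − $20,988,625.00) ÷ $44,354,567.40 = 52.7%.

52.7%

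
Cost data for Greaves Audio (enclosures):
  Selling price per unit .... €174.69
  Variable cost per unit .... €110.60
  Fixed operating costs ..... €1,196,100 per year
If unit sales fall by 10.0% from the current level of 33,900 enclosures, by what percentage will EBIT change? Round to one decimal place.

Contribution at this volume is 33,900 × €64.09 = €2,172,651.00.
EBIT = €2,172,651.00 − €1,196,100 = €976,551.00.
So DOL = total CM / EBIT = €2,172,651.00 / €976,551.00 = 2.2248.
%ΔEBIT = DOL × %ΔSales = 2.2248 × -10.0% = -22.2%.

-22.2%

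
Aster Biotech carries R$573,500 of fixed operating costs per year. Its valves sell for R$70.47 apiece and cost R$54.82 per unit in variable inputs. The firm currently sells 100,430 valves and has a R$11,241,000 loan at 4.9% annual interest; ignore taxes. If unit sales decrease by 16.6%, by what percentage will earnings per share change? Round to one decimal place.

Contribution at this volume is 100,430 × R$15.65 = R$1,571,729.50.
Subtracting fixed costs: EBIT = R$1,571,729.50 − R$573,500 = R$998,229.50.
Interest = R$550,809.00, so EBIT − I = R$447,420.50.
Degree of combined leverage = contribution ÷ (EBIT − I) = R$1,571,729.50 ÷ R$447,420.50 = 3.5129.
%ΔEPS = DCL × %ΔSales = 3.5129 × -16.6% = -58.3%.

-58.3%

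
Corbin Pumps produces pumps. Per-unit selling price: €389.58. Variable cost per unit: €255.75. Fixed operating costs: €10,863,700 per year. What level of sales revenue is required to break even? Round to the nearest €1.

Contribution margin per unit = €389.58 − €255.75 = €133.83, a CM ratio of €133.83 ÷ €389.58 = 0.3435.
Break-even sales = FC ÷ CM ratio = €10,863,700 × €389.58 / €133.83 = €31,624,301.

€31,624,301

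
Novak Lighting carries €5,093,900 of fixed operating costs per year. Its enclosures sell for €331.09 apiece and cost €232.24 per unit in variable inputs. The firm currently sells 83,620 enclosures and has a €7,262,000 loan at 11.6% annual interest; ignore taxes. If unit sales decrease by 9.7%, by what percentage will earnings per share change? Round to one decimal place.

-34.4%

Total contribution margin = 83,620 × €98.85 = €8,265,837.00.
Subtracting fixed costs: EBIT = €8,265,837.00 − €5,093,900 = €3,171,937.00.
After interest of €842,392.00, pre-tax earnings = €2,329,545.00.
DCL = total CM / (EBIT − I) = €8,265,837.00 / €2,329,545.00 = 3.5483.
EPS therefore changes by 3.5483 × (-9.7%) = -34.4%.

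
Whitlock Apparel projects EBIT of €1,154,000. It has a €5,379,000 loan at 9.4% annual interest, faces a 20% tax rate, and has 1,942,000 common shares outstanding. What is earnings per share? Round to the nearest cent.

Interest = €505,626.00, so EBT = €1,154,000 − €505,626.00 = €648,374.00.
Net income = €648,374.00 × (1 − 0.20) = €518,699.20.
Per share: €518,699.20 / 1,942,000 shares = €0.27.

€0.27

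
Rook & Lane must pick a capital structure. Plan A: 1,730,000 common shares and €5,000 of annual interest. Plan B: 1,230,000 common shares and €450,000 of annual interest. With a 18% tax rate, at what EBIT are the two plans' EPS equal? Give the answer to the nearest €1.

Set EPS_A = EPS_B: (EBIT − €5,000)(1 − 0.18) ÷ 1,730,000 = (EBIT − €450,000)(1 − 0.18) ÷ 1,230,000.
The (1 − t) factor cancels: (EBIT − 5,000) × 1,230,000 = (EBIT − 450,000) × 1,730,000.
EBIT × (1,730,000 − 1,230,000) = 450,000 × 1,730,000 − 5,000 × 1,230,000 = 772,350,000,000, so EBIT = 772,350,000,000 ÷ 500,000 = 1,544,700.00.

€1,544,700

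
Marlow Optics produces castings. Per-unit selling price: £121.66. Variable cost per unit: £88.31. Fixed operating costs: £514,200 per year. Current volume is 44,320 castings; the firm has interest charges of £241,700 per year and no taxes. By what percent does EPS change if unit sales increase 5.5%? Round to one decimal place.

At 44,320 units, contribution = 44,320 × £33.35 = £1,478,072.00.
EBIT = £1,478,072.00 − £514,200 = £963,872.00.
After interest of £241,700.00, pre-tax earnings = £722,172.00.
Degree of combined leverage = contribution ÷ (EBIT − I) = £1,478,072.00 ÷ £722,172.00 = 2.0467.
%ΔEPS = DCL × %ΔSales = 2.0467 × +5.5% = +11.3%.

+11.3%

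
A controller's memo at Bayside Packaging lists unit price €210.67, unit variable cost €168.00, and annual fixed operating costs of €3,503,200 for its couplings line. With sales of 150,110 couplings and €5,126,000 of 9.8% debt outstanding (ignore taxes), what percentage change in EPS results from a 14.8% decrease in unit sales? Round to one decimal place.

-39.5%

Contribution at this volume is 150,110 × €42.67 = €6,405,193.70.
Operating income = contribution − fixed costs = €6,405,193.70 − €3,503,200 = €2,901,993.70.
Interest = €502,348.00, so EBIT − I = €2,399,645.70.
DCL = total CM / (EBIT − I) = €6,405,193.70 / €2,399,645.70 = 2.6692.
EPS therefore changes by 2.6692 × (-14.8%) = -39.5%.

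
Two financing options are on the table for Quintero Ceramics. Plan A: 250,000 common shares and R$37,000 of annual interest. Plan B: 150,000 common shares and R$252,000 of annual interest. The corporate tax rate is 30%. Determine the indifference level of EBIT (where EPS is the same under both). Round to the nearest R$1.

R$574,500

Set EPS_A = EPS_B: (EBIT − R$37,000)(1 − 0.30) ÷ 250,000 = (EBIT − R$252,000)(1 − 0.30) ÷ 150,000.
The (1 − t) factor cancels: (EBIT − 37,000) × 150,000 = (EBIT − 252,000) × 250,000.
EBIT × (250,000 − 150,000) = 252,000 × 250,000 − 37,000 × 150,000 = 57,450,000,000, so EBIT = 57,450,000,000 ÷ 100,000 = 574,500.00.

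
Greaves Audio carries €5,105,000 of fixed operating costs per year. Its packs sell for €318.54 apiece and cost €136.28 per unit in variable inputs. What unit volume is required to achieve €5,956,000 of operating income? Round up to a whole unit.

60,689 packs

Contribution margin per unit = €318.54 − €136.28 = €182.26.
Units = (FC + target) / CM = (€5,105,000 + €5,956,000) / €182.26 = 60,688.03, so 60,689 packs.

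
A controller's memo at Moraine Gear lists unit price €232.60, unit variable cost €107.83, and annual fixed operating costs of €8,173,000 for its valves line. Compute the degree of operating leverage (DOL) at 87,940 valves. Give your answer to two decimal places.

Contribution at this volume is 87,940 × €124.77 = €10,972,273.80.
Subtracting fixed costs: EBIT = €10,972,273.80 − €8,173,000 = €2,799,273.80.
Degree of operating leverage = €10,972,273.80 / €2,799,273.80 = 3.9197.

3.92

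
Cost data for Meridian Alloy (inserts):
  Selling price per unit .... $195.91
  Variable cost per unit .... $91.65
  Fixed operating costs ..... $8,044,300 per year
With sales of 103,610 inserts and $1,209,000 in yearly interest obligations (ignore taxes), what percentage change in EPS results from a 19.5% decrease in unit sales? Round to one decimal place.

Total contribution margin = 103,610 × $104.26 = $10,802,378.60.
EBIT = $10,802,378.60 − $8,044,300 = $2,758,078.60.
After interest of $1,209,000.00, pre-tax earnings = $1,549,078.60.
Degree of combined leverage = contribution ÷ (EBIT − I) = $10,802,378.60 ÷ $1,549,078.60 = 6.9734.
EPS therefore changes by 6.9734 × (-19.5%) = -136.0%.

-136.0%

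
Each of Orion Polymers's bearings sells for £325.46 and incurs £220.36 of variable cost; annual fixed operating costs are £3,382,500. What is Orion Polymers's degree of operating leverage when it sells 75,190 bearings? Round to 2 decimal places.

1.75

Total contribution margin = 75,190 × £105.10 = £7,902,469.00.
EBIT = £7,902,469.00 − £3,382,500 = £4,519,969.00.
DOL = contribution ÷ EBIT = £7,902,469.00 ÷ £4,519,969.00 = 1.7483.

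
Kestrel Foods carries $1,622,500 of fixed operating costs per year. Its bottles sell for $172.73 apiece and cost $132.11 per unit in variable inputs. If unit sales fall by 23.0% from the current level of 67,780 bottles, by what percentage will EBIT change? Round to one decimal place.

-56.0%

Total contribution margin = 67,780 × $40.62 = $2,753,223.60.
EBIT = $2,753,223.60 − $1,622,500 = $1,130,723.60.
Degree of operating leverage = $2,753,223.60 / $1,130,723.60 = 2.4349.
Operating income changes by 2.4349 × -23.0% = -56.0%.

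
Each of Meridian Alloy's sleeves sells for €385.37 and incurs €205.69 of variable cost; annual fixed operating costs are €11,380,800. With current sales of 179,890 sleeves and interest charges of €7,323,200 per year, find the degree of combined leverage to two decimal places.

At 179,890 units, contribution = 179,890 × €179.68 = €32,322,635.20.
Subtracting fixed costs: EBIT = €32,322,635.20 − €11,380,800 = €20,941,835.20. Interest = €7,323,200.00.
DOL = €32,322,635.20 ÷ €20,941,835.20 = 1.5434; DFL = €20,941,835.20 ÷ €13,618,635.20 = 1.5377.
Combined leverage = 1.5434 × 1.5377 = 2.3733.

2.37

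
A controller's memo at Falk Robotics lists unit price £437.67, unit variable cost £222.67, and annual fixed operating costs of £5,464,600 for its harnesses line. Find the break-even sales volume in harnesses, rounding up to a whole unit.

25,417 harnesses

Each unit contributes £437.67 − £222.67 = £215.00.
Break-even Q = £5,464,600 / £215.00 = 25,416.74 → 25,417 harnesses.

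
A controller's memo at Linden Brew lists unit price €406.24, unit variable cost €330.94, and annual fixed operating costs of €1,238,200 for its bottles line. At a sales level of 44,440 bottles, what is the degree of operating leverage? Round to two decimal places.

1.59

Total contribution margin = 44,440 × €75.30 = €3,346,332.00.
Subtracting fixed costs: EBIT = €3,346,332.00 − €1,238,200 = €2,108,132.00.
Degree of operating leverage = €3,346,332.00 / €2,108,132.00 = 1.5873.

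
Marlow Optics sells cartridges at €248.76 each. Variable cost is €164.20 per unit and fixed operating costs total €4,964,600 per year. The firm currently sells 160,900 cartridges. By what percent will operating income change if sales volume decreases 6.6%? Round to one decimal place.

Contribution at this volume is 160,900 × €84.56 = €13,605,704.00.
EBIT = €13,605,704.00 − €4,964,600 = €8,641,104.00.
DOL = contribution ÷ EBIT = €13,605,704.00 ÷ €8,641,104.00 = 1.5745.
%ΔEBIT = DOL × %ΔSales = 1.5745 × -6.6% = -10.4%.

-10.4%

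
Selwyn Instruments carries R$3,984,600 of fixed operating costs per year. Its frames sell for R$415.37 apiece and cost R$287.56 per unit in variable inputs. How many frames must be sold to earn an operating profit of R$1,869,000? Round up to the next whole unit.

Contribution margin per unit = R$415.37 − R$287.56 = R$127.81.
Required volume = (fixed costs + target profit) ÷ CM = (R$3,984,600 + R$1,869,000) ÷ R$127.81 = 45,799.23, so 45,800 frames.

45,800 frames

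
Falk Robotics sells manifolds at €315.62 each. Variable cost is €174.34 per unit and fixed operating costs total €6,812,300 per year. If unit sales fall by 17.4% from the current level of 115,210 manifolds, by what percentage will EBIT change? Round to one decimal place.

Total contribution margin = 115,210 × €141.28 = €16,276,868.80.
Subtracting fixed costs: EBIT = €16,276,868.80 − €6,812,300 = €9,464,568.80.
So DOL = total CM / EBIT = €16,276,868.80 / €9,464,568.80 = 1.7198.
So EBIT moves 1.7198 × (-17.4%) = -29.9%.

-29.9%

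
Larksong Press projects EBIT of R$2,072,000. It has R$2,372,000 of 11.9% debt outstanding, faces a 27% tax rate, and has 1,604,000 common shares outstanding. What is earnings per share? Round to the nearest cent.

Interest = R$282,268.00, so EBT = R$2,072,000 − R$282,268.00 = R$1,789,732.00.
After tax at 27%: net income = R$1,789,732.00 × 0.73 = R$1,306,504.36.
Per share: R$1,306,504.36 / 1,604,000 shares = R$0.81.

R$0.81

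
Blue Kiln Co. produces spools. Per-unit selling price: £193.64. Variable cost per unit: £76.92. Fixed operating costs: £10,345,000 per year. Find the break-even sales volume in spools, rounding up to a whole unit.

Unit CM = price − variable cost = £193.64 − £76.92 = £116.72.
Break-even volume = fixed costs ÷ CM per unit = £10,345,000 ÷ £116.72 = 88,630.91, so 88,631 spools.

88,631 spools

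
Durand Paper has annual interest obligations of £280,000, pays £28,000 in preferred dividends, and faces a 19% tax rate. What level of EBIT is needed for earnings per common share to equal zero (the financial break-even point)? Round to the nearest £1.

Preferred dividends are paid after tax, so their pre-tax equivalent is £28,000 ÷ (1 − 0.19) = £34,567.90.
EPS = 0 when EBIT covers interest plus the pre-tax preferred burden: £280,000 + £34,567.90 = £314,567.90.

£314,568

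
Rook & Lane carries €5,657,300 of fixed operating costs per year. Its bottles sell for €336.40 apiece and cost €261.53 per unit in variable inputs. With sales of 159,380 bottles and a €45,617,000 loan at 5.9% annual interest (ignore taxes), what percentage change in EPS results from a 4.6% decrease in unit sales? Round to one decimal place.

Total contribution margin = 159,380 × €74.87 = €11,932,780.60.
Subtracting fixed costs: EBIT = €11,932,780.60 − €5,657,300 = €6,275,480.60.
After interest of €2,691,403.00, pre-tax earnings = €3,584,077.60.
Degree of combined leverage = contribution ÷ (EBIT − I) = €11,932,780.60 ÷ €3,584,077.60 = 3.3294.
%ΔEPS = DCL × %ΔSales = 3.3294 × -4.6% = -15.3%.

-15.3%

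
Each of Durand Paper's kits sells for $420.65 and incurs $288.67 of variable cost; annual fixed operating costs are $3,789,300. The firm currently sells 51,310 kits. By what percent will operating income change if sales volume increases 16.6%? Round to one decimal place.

+37.7%

Contribution at this volume is 51,310 × $131.98 = $6,771,893.80.
Operating income = contribution − fixed costs = $6,771,893.80 − $3,789,300 = $2,982,593.80.
So DOL = total CM / EBIT = $6,771,893.80 / $2,982,593.80 = 2.2705.
So EBIT moves 2.2705 × (+16.6%) = +37.7%.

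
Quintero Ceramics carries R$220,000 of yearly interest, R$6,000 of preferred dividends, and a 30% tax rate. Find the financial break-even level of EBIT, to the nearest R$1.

R$228,571

Preferred dividends are paid after tax, so their pre-tax equivalent is R$6,000 ÷ (1 − 0.30) = R$8,571.43.
Financial break-even EBIT = interest + D_p ÷ (1 − t) = R$220,000 + R$8,571.43 = R$228,571.43.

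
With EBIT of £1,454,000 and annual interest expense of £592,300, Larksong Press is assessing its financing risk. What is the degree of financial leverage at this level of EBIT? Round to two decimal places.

Interest = £592,300.00.
Degree of financial leverage = EBIT / (EBIT − interest) = £1,454,000 / £861,700.00 = 1.6874.

1.69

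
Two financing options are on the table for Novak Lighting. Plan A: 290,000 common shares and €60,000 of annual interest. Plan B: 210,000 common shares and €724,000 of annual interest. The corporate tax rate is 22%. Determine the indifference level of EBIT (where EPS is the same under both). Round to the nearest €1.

At indifference, (EBIT − 60,000)(1 − t)/290,000 = (EBIT − 724,000)(1 − t)/210,000.
Cancelling (1 − t) and cross-multiplying: 210,000·(EBIT − 60,000) = 290,000·(EBIT − 724,000).
Solving, EBIT = (724,000·290,000 − 60,000·210,000) / (290,000 − 210,000) = 197,360,000,000 / 80,000 = 2,467,000.00.

€2,467,000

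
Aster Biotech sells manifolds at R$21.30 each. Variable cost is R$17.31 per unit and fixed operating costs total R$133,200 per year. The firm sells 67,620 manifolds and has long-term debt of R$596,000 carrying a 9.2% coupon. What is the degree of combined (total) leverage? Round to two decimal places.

Total contribution margin = 67,620 × R$3.99 = R$269,803.80.
Operating income = contribution − fixed costs = R$269,803.80 − R$133,200 = R$136,603.80. Interest = R$54,832.00.
DOL = R$269,803.80 ÷ R$136,603.80 = 1.9751; DFL = R$136,603.80 ÷ R$81,771.80 = 1.6705.
Combined leverage = 1.9751 × 1.6705 = 3.2994.

3.30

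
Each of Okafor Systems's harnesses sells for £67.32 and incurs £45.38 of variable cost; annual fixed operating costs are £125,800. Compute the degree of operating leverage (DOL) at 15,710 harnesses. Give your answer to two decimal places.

Contribution at this volume is 15,710 × £21.94 = £344,677.40.
Operating income = contribution − fixed costs = £344,677.40 − £125,800 = £218,877.40.
So DOL = total CM / EBIT = £344,677.40 / £218,877.40 = 1.5748.

1.57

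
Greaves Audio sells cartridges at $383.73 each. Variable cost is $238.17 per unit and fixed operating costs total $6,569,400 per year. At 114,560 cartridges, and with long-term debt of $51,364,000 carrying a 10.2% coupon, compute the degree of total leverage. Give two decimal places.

At 114,560 units, contribution = 114,560 × $145.56 = $16,675,353.60.
Operating income = contribution − fixed costs = $16,675,353.60 − $6,569,400 = $10,105,953.60. Interest = $5,239,128.00.
DOL = $16,675,353.60 ÷ $10,105,953.60 = 1.6501; DFL = $10,105,953.60 ÷ $4,866,825.60 = 2.0765.
Combined leverage = 1.6501 × 2.0765 = 3.4264.

3.43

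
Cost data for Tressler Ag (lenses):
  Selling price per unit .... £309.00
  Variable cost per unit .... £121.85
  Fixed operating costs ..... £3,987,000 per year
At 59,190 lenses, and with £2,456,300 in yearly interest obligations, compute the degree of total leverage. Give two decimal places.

2.39

Contribution at this volume is 59,190 × £187.15 = £11,077,408.50.
EBIT = £11,077,408.50 − £3,987,000 = £7,090,408.50. Interest = £2,456,300.00, so EBIT − I = £4,634,108.50.
Degree of total leverage = total CM / (EBIT − interest) = £11,077,408.50 / £4,634,108.50 = 2.3904.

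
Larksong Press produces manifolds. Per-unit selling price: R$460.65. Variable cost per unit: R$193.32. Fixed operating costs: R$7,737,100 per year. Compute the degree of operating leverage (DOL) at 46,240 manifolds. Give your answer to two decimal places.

At 46,240 units, contribution = 46,240 × R$267.33 = R$12,361,339.20.
Subtracting fixed costs: EBIT = R$12,361,339.20 − R$7,737,100 = R$4,624,239.20.
Degree of operating leverage = R$12,361,339.20 / R$4,624,239.20 = 2.6732.

2.67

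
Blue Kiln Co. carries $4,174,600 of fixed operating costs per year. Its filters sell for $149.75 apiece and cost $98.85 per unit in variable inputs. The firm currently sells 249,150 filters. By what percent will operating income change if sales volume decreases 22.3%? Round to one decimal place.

Contribution at this volume is 249,150 × $50.90 = $12,681,735.00.
EBIT = $12,681,735.00 − $4,174,600 = $8,507,135.00.
So DOL = total CM / EBIT = $12,681,735.00 / $8,507,135.00 = 1.4907.
Operating income changes by 1.4907 × -22.3% = -33.2%.

-33.2%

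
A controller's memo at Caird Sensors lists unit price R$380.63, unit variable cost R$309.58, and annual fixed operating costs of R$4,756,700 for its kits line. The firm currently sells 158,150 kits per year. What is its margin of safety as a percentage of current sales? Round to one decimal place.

Unit CM = price − variable cost = R$380.63 − R$309.58 = R$71.05. Break-even units = R$4,756,700 ÷ R$71.05 = 66,948.63; break-even revenue = 66,948.63 × R$380.63 = R$25,482,656.17.
Current sales = 158,150 × R$380.63 = R$60,196,634.50.
Margin of safety = (R$60,196,634.50 − R$25,482,656.17) ÷ R$60,196,634.50 = 57.7%.

57.7%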